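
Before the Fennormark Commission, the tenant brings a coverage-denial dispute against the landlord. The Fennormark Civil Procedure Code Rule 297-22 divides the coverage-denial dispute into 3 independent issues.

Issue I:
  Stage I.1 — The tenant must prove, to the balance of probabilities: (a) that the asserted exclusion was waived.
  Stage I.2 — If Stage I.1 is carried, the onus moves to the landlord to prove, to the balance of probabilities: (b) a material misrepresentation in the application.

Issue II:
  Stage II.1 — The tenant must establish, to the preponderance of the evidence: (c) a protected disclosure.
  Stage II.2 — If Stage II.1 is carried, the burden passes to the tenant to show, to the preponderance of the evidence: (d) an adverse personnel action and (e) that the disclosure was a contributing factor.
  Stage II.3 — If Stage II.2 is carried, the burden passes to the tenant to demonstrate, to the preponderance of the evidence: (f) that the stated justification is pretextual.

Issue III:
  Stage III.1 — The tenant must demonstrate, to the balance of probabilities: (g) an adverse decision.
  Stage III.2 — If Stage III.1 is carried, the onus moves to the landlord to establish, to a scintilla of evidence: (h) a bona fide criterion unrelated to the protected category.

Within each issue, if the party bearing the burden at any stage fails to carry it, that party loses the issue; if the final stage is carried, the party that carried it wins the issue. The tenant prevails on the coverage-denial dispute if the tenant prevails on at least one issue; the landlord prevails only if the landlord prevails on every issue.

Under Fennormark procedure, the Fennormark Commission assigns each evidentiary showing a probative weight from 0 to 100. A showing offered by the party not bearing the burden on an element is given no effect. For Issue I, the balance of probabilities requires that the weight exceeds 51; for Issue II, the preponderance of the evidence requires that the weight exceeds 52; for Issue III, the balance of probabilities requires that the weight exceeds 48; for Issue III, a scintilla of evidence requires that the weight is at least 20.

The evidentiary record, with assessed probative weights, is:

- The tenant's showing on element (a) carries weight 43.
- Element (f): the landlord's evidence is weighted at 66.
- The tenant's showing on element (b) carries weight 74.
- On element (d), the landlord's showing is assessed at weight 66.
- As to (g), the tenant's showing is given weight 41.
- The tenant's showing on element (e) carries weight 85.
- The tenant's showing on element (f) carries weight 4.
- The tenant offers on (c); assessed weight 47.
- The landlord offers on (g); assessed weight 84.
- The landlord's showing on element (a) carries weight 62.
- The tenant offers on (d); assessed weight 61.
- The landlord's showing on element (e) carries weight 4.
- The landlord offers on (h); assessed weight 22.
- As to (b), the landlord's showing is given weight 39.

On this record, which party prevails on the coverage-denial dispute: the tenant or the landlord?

— Issue I —
Stage I.1 (tenant, the balance of probabilities, weight exceeds 51): (a) 43 (landlord's 62 disregarded) ≤ 51 — fails.
  Not every element is met, so the tenant fails to carry Stage I.1.
So the landlord prevails on this issue.
— Issue II —
At Stage II.1 the tenant must meet the preponderance of the evidence (weight exceeds 52): on (c) the weight is 47, which does not exceed 52, so (c) does not meet the standard.
  Stage II.1 not carried; the tenant fails its burden.
The analysis ends at Stage II.1; the landlord prevails on this issue.
— Issue III —
Stage III.1 (tenant, the balance of probabilities, weight exceeds 48): (g) 41 (landlord's 84 disregarded) ≤ 48 — fails.
  Stage III.1 not carried; the tenant fails its burden.
The analysis ends at Stage III.1; the landlord prevails on this issue.
Per-issue: Issue I → landlord; Issue II → landlord; Issue III → landlord. The tenant must prevail on at least one issue; overall, the landlord prevails.

landlord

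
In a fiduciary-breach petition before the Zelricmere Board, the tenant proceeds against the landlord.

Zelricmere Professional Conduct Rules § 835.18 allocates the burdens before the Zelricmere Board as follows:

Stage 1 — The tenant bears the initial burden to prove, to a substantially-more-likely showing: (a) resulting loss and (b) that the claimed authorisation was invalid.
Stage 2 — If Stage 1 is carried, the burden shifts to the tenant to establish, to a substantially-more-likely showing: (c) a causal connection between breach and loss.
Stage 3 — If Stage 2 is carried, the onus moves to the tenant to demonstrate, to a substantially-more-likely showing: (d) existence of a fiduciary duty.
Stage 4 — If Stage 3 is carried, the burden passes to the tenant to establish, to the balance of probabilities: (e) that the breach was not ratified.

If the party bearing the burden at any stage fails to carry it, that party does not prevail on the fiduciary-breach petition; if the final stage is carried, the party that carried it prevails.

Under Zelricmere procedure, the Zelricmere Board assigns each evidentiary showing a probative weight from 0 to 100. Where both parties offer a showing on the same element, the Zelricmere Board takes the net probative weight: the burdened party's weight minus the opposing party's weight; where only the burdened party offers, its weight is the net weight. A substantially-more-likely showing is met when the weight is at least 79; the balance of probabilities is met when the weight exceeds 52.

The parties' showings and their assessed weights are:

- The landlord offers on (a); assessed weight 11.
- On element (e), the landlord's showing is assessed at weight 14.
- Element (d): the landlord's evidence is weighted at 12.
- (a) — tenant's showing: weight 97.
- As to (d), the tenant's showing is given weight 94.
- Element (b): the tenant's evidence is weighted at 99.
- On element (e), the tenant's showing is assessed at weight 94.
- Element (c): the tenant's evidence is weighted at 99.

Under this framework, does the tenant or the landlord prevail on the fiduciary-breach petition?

At Stage 1 the tenant must meet a substantially-more-likely showing (weight is at least 79): on (a) the weight is 97 less the opposing 11 gives net 86, which does reach 79, so (a) meets the standard; on (b) the weight is 99, which does reach 79, so (b) meets the standard.
  Stage 1 carried; the burden remains with the tenant.
At Stage 2 the tenant must meet a substantially-more-likely showing (weight is at least 79): on (c) the weight is 99, which does reach 79, so (c) meets the standard.
  All elements met. The tenant retains the burden for Stage 3.
At Stage 3 the tenant must meet a substantially-more-likely showing (weight is at least 79): on (d) the weight is 94 less the opposing 12 gives net 82, which does reach 79, so (d) meets the standard.
  Stage 3 is satisfied; the tenant continues to bear the burden.
At Stage 4 the tenant must meet the balance of probabilities (weight exceeds 52): on (e) the weight is 94 less the opposing 14 gives net 80, > 52, so (e) meets the standard.
  All elements met at the final stage.
All stages carried — the tenant prevails.

tenant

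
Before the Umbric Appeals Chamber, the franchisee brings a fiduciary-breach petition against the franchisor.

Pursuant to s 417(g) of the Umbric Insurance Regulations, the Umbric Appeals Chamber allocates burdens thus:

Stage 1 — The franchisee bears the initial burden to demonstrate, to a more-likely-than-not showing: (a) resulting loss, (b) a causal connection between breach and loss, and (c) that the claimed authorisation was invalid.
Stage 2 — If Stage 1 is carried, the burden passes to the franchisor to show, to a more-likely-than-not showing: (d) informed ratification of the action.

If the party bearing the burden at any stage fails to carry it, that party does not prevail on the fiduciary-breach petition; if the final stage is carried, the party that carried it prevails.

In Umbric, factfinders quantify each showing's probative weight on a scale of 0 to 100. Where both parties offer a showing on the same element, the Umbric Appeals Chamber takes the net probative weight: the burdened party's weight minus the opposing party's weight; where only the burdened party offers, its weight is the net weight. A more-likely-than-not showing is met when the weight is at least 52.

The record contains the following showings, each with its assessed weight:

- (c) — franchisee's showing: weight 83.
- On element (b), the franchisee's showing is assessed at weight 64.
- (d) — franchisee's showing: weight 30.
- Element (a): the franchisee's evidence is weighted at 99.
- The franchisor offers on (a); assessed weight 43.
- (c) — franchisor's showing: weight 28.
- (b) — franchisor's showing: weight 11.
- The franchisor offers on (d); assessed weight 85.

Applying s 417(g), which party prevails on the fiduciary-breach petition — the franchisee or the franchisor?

Stage 1 — burden on franchisee; standard: a more-likely-than-not showing (weight is at least 52).
    (a): 99 − 43 = 56 ≥ 52 [met]
    (b): 64 − 11 = 53 ≥ 52 [met]
    (c): 83 − 28 = 55 ≥ 52 [met]
  Stage 1 carried; the burden shifts to the franchisor.
Stage 2 — burden on franchisor; standard: a more-likely-than-not showing (weight is at least 52).
    (d): 85 − 30 = 55 ≥ 52 [met]
  Stage 2 carried; the final stage is satisfied.
Every stage carried; the franchisor prevails.

franchisor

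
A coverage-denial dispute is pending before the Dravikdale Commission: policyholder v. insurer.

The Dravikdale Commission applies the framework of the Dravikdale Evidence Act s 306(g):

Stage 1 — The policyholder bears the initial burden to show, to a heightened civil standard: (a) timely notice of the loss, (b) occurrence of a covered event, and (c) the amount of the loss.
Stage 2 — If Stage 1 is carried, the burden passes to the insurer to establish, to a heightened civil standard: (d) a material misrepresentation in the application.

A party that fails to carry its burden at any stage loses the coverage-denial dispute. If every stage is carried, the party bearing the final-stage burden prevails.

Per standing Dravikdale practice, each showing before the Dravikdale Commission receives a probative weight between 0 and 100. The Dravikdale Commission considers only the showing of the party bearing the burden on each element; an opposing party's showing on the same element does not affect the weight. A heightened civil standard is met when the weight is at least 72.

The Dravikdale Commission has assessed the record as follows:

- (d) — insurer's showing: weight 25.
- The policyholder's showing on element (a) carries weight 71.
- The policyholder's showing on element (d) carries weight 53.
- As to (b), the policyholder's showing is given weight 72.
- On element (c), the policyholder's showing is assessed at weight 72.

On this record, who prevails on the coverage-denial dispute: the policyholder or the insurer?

Stage 1 — burden on policyholder; standard: a heightened civil standard (weight is at least 72).
    (a): 71 < 72 [not met]
    (b): 72 ≥ 72 [met]
    (c): 72 ≥ 72 [met]
  Not every element is met, so the policyholder fails to carry Stage 1.
So the insurer prevails.

insurer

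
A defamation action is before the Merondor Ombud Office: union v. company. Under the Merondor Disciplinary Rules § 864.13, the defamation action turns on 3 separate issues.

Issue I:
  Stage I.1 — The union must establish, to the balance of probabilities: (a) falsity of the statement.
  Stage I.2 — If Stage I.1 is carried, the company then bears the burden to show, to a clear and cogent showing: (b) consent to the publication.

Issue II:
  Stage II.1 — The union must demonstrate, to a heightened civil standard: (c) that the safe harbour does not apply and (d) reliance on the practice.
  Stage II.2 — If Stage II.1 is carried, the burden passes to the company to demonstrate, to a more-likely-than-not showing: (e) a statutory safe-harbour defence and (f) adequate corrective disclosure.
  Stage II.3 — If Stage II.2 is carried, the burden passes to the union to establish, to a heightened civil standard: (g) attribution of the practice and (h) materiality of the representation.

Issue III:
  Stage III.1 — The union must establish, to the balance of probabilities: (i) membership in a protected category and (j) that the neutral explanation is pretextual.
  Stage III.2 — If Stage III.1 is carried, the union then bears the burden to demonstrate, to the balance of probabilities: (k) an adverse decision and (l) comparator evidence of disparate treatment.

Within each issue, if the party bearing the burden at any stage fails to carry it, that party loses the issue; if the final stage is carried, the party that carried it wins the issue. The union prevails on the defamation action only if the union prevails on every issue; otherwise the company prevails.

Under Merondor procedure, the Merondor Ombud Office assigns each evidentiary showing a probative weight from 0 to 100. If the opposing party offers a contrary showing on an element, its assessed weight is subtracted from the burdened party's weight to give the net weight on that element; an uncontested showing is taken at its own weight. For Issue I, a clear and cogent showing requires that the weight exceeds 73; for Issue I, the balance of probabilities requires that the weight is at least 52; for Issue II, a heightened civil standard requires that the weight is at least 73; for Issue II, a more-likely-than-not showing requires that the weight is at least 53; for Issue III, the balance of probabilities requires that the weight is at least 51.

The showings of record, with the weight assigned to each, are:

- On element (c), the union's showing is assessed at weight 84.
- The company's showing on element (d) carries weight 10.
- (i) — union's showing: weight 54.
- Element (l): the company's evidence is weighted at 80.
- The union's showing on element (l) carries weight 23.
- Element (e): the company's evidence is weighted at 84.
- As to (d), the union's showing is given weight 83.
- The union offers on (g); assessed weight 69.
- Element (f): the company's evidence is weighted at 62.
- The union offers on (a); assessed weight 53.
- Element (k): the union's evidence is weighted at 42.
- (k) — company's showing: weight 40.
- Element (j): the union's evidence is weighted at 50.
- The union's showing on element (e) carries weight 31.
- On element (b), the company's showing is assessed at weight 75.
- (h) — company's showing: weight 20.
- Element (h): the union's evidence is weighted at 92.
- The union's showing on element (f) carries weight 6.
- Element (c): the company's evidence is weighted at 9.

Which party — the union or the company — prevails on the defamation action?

company

— Issue I —
Stage I.1 — burden on union; standard: the balance of probabilities (weight is at least 52).
    (a): 53 ≥ 52 [met]
  Stage I.1 carried; the burden shifts to the company.
Stage I.2 — burden on company; standard: a clear and cogent showing (weight exceeds 73).
    (b): 75 > 73 [met]
  All elements met at the final stage.
With every stage satisfied, the company prevails on this issue.
— Issue II —
At Stage II.1 the union must meet a heightened civil standard (weight is at least 73): on (c) the weight is 84 less the opposing 9 gives net 75, ≥ 73, so (c) meets the standard; on (d) the weight is 83 less the opposing 10 gives net 73, which does reach 73, so (d) meets the standard.
  The union carries Stage II.1; the company now bears the burden.
At Stage II.2 the company must meet a more-likely-than-not showing (weight is at least 53): on (e) the weight is 84 less the opposing 31 gives net 53, which does reach 53, so (e) meets the standard; on (f) the weight is 62 less the opposing 6 gives net 56, ≥ 53, so (f) meets the standard.
  The company carries Stage II.2; the union now bears the burden.
At Stage II.3 the union must meet a heightened civil standard (weight is at least 73): on (g) the weight is 69, which does not reach 73, so (g) does not meet the standard; on (h) the weight is 92 less the opposing 20 gives net 72, < 73, so (h) does not meet the standard.
  The union does not carry Stage II.3.
So the company prevails on this issue.
— Issue III —
At Stage III.1 the union must meet the balance of probabilities (weight is at least 51): on (i) the weight is 54, ≥ 51, so (i) meets the standard; on (j) the weight is 50, < 51, so (j) does not meet the standard.
  Not every element is met, so the union fails to carry Stage III.1.
The analysis ends at Stage III.1; the company prevails on this issue.
Per-issue: Issue I → company; Issue II → company; Issue III → company. The union must prevail on every issue; overall, the company prevails.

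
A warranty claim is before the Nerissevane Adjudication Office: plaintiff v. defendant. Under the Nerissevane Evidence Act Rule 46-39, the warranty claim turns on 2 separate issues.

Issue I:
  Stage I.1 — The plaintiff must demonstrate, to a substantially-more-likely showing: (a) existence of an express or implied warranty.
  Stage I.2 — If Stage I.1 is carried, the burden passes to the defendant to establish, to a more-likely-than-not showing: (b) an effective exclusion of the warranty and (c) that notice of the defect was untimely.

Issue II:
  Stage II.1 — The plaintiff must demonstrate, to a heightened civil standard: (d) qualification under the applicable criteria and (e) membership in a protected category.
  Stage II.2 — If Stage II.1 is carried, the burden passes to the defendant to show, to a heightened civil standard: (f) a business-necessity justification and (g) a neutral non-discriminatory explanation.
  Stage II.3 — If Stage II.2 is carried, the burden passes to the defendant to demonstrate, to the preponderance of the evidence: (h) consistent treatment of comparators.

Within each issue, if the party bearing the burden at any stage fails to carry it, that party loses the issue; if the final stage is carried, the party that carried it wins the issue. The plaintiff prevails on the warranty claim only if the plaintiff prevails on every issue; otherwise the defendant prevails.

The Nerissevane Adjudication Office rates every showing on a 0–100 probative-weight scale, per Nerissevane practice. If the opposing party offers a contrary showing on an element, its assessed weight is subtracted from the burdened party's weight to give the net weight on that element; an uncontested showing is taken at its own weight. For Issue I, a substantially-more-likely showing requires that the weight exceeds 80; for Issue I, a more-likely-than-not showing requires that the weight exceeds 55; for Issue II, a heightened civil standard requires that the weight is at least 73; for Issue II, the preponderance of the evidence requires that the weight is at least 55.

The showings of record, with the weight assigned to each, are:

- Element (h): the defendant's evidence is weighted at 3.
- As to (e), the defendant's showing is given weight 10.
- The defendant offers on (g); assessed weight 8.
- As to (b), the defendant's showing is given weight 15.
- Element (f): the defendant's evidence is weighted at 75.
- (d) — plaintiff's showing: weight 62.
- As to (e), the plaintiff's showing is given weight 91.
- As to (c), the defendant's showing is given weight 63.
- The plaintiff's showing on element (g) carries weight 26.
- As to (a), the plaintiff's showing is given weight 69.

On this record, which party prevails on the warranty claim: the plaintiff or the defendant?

— Issue I —
Stage I.1 — burden on plaintiff; standard: a substantially-more-likely showing (weight exceeds 80).
    (a): 69 ≤ 80 [not met]
  Stage I.1 not carried; the plaintiff fails its burden.
So the defendant prevails on this issue.
— Issue II —
Stage II.1 — burden on plaintiff; standard: a heightened civil standard (weight is at least 73).
    (d): 62 < 73 [not met]
    (e): 91 − 10 = 81 ≥ 73 [met]
  Not every element is met, so the plaintiff fails to carry Stage II.1.
So the defendant prevails on this issue.
Per-issue: Issue I → defendant; Issue II → defendant. The plaintiff must prevail on every issue; overall, the defendant prevails.

defendant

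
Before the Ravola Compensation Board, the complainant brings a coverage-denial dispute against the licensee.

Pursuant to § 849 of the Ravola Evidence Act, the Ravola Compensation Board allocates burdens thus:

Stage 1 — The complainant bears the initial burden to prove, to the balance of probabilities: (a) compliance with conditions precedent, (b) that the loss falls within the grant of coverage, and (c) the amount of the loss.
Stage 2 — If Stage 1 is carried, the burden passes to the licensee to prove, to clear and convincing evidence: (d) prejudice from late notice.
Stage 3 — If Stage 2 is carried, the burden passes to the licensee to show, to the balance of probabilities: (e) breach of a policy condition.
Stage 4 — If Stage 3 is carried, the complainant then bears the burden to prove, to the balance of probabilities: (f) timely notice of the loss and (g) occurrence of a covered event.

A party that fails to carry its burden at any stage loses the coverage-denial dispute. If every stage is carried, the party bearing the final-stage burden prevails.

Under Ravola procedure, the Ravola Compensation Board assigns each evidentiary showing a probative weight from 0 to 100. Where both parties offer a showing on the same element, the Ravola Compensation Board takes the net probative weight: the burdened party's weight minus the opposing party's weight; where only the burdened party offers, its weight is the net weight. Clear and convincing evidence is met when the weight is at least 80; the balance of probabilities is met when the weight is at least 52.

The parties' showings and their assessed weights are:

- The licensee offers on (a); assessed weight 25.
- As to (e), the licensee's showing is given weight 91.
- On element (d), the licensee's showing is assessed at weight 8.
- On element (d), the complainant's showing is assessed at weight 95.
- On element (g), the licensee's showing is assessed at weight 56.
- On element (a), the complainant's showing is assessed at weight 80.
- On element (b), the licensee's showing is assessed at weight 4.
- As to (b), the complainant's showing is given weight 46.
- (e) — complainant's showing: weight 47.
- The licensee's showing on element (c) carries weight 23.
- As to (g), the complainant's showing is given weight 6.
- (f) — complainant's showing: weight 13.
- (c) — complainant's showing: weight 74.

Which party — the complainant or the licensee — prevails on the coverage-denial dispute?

Stage 1 (complainant, the balance of probabilities, weight is at least 52): (a) net 80−25=55 ≥ 52 — meets; (b) net 46−4=42 < 52 — fails; (c) net 74−23=51 < 52 — fails.
  The complainant does not carry Stage 1.
So the licensee prevails.

licensee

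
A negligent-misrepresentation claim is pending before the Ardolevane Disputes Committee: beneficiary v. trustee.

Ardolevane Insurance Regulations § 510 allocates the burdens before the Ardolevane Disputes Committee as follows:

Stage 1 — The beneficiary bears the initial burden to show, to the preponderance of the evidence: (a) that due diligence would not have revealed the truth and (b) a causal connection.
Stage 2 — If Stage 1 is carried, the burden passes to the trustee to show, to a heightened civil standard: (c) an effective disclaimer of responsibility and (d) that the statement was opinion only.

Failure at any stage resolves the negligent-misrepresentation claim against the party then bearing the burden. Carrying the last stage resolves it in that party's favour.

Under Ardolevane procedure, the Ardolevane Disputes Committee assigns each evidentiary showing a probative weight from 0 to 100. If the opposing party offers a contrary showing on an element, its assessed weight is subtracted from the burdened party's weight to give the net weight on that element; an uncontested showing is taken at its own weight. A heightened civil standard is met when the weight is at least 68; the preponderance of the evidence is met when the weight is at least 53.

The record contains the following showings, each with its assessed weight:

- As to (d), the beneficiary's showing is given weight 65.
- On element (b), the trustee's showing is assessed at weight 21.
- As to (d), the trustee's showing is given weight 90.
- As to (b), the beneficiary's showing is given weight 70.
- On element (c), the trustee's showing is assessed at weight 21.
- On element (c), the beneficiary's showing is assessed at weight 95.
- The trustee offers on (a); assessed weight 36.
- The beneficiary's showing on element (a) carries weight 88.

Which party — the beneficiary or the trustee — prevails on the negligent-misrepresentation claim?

trustee

Stage 1 (beneficiary, the preponderance of the evidence, weight is at least 53): (a) net 88−36=52 < 53 — fails; (b) net 70−21=49 < 53 — fails.
  Not every element is met, so the beneficiary fails to carry Stage 1.
The analysis ends at Stage 1; the trustee prevails.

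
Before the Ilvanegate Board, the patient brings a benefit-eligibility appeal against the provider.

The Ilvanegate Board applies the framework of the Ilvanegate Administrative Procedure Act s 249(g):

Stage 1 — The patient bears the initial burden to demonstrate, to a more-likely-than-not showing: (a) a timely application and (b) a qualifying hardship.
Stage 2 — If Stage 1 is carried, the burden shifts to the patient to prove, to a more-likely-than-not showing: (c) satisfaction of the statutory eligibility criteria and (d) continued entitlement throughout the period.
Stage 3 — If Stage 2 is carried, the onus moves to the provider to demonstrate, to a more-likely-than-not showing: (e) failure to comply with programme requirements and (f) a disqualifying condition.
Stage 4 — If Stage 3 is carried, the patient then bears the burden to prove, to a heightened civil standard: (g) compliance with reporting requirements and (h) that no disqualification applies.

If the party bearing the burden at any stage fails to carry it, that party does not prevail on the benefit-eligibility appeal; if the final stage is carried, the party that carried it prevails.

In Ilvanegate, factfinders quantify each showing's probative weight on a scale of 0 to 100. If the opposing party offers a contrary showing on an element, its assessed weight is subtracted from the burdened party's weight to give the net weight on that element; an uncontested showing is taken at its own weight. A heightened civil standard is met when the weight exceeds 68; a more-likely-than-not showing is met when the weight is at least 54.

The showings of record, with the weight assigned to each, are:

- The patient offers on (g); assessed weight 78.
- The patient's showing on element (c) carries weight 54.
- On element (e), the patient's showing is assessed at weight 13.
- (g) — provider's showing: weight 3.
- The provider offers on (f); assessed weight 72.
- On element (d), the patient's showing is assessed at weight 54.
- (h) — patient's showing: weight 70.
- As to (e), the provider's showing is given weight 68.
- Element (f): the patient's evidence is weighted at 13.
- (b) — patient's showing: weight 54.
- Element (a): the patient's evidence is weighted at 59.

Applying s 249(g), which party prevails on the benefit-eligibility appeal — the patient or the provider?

Stage 1 — burden on patient; standard: a more-likely-than-not showing (weight is at least 54).
    (a): 59 ≥ 54 [met]
    (b): 54 ≥ 54 [met]
  Stage 1 carried; the burden remains with the patient.
Stage 2 — burden on patient; standard: a more-likely-than-not showing (weight is at least 54).
    (c): 54 ≥ 54 [met]
    (d): 54 ≥ 54 [met]
  The patient carries Stage 2; the provider now bears the burden.
Stage 3 — burden on provider; standard: a more-likely-than-not showing (weight is at least 54).
    (e): 68 − 13 = 55 ≥ 54 [met]
    (f): 72 − 13 = 59 ≥ 54 [met]
  Stage 3 is satisfied; the onus moves to the patient.
Stage 4 — burden on patient; standard: a heightened civil standard (weight exceeds 68).
    (g): 78 − 3 = 75 > 68 [met]
    (h): 70 > 68 [met]
  The patient carries the last stage.
With every stage satisfied, the patient prevails.

patient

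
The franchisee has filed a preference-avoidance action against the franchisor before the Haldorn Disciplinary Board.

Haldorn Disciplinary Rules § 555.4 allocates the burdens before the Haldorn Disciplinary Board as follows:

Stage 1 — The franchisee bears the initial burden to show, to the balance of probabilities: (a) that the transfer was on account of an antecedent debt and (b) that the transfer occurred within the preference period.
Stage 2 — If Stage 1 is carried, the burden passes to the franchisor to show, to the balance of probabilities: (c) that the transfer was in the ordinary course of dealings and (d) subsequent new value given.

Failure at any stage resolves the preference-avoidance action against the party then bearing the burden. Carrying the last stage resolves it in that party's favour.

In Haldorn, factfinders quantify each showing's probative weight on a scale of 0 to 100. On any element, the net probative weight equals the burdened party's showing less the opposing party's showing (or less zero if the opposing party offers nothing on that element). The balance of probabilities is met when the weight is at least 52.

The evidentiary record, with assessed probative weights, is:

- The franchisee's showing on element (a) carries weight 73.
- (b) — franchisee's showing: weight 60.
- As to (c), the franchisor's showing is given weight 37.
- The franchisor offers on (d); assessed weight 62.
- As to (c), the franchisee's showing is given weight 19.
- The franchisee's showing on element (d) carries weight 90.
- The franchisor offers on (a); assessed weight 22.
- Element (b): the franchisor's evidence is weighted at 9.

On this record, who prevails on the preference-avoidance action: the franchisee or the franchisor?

franchisor

Stage 1 — burden on franchisee; standard: the balance of probabilities (weight is at least 52).
    (a): 73 − 22 = 51 < 52 [not met]
    (b): 60 − 9 = 51 < 52 [not met]
  Stage 1 not carried; the franchisee fails its burden.
The analysis ends at Stage 1; the franchisor prevails.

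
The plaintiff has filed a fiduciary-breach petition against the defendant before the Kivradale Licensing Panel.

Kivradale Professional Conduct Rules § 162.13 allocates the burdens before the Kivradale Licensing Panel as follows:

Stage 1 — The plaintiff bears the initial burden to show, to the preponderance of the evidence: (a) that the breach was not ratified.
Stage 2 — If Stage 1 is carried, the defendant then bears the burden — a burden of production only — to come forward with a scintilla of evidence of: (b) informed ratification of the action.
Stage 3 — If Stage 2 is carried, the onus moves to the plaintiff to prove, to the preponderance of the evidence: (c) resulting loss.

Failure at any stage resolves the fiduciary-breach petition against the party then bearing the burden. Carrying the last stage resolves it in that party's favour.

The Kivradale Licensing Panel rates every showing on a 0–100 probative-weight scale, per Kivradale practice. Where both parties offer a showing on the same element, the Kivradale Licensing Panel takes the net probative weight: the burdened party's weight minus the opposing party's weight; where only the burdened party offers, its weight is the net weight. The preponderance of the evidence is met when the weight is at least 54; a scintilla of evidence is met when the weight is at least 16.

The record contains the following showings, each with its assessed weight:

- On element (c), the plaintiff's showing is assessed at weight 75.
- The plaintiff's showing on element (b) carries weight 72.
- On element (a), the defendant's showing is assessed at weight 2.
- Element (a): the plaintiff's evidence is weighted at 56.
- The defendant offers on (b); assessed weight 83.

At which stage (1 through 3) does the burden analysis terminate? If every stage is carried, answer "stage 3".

Stage 1 — burden on plaintiff; standard: the preponderance of the evidence (weight is at least 54).
    (a): 56 − 2 = 54 ≥ 54 [met]
  The plaintiff carries Stage 1; the defendant now bears the burden.
Stage 2 — burden on defendant; standard: a scintilla of evidence (weight is at least 16).
    (b): 83 − 72 = 11 < 16 [not met]
  The defendant does not carry Stage 2.
The analysis ends at Stage 2; the plaintiff prevails.

stage 2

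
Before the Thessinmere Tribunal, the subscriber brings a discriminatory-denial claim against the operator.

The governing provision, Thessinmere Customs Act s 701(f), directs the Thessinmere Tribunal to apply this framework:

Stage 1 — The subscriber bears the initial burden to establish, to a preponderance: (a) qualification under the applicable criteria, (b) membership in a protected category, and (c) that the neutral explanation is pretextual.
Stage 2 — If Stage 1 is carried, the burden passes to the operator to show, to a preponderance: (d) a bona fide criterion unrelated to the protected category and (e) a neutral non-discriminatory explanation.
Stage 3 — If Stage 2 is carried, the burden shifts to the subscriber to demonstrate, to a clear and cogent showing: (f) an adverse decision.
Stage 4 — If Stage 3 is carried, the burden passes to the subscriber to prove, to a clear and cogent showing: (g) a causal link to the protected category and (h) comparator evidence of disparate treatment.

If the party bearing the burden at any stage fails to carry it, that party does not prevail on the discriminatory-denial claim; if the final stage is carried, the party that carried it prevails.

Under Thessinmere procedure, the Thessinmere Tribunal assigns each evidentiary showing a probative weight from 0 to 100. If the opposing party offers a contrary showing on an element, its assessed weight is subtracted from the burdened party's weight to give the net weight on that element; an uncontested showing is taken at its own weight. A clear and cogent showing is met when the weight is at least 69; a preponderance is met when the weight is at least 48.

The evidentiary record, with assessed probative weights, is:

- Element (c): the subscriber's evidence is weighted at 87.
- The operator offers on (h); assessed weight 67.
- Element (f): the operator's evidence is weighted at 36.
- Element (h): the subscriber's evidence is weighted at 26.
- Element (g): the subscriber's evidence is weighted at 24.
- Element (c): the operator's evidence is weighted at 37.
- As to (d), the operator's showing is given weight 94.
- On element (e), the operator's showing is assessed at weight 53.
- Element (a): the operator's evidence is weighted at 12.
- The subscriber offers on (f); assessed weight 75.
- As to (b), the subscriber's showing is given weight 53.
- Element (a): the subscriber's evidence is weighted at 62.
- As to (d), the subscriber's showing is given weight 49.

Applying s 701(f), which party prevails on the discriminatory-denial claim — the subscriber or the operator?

subscriber

At Stage 1 the subscriber must meet a preponderance (weight is at least 48): on (a) the weight is 62 less the opposing 12 gives net 50, ≥ 48, so (a) meets the standard; on (b) the weight is 53, which does reach 48, so (b) meets the standard; on (c) the weight is 87 less the opposing 37 gives net 50, ≥ 48, so (c) meets the standard.
  Stage 1 is satisfied; the onus moves to the operator.
At Stage 2 the operator must meet a preponderance (weight is at least 48): on (d) the weight is 94 less the opposing 49 gives net 45, < 48, so (d) does not meet the standard; on (e) the weight is 53, which does reach 48, so (e) meets the standard.
  Stage 2 not carried; the operator fails its burden.
The subscriber prevails.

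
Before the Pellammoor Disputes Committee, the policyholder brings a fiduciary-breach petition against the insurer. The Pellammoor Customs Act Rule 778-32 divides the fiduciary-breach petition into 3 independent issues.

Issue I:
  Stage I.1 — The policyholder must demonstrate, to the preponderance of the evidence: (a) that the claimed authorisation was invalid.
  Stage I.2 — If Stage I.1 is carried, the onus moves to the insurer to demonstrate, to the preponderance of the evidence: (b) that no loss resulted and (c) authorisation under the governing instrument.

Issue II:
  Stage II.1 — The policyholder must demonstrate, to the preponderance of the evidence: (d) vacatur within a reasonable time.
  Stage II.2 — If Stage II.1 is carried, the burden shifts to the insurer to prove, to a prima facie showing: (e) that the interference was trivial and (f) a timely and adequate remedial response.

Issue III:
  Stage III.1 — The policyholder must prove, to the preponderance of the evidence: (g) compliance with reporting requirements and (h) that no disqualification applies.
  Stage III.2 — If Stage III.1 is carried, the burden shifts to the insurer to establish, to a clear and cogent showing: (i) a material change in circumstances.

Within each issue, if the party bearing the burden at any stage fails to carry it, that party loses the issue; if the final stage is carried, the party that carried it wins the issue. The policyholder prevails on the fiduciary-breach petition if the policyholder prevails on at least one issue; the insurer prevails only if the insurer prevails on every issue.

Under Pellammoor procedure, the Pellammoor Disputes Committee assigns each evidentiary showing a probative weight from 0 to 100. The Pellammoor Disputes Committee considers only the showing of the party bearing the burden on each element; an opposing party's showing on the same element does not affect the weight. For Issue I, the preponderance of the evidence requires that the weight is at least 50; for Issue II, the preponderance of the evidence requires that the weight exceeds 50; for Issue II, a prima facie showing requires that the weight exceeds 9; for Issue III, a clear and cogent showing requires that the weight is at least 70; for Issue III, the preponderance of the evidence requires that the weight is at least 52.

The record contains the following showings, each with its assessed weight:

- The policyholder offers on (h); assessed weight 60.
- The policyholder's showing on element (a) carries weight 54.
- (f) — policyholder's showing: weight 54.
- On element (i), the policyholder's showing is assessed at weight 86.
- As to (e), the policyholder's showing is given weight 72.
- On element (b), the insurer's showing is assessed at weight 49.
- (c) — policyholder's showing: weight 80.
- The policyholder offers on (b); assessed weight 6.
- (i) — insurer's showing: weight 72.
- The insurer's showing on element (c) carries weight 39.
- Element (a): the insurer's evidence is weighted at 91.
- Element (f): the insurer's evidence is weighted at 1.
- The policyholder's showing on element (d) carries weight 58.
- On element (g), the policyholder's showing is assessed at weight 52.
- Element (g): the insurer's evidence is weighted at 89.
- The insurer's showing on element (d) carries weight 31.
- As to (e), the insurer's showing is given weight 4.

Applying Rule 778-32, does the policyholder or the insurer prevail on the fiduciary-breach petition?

— Issue I —
Stage I.1 — burden on policyholder; standard: the preponderance of the evidence (weight is at least 50).
    (a): 54 (insurer's 91 disregarded) ≥ 50 [met]
  Stage I.1 is satisfied; the onus moves to the insurer.
Stage I.2 — burden on insurer; standard: the preponderance of the evidence (weight is at least 50).
    (b): 49 (policyholder's 6 disregarded) < 50 [not met]
    (c): 39 (policyholder's 80 disregarded) < 50 [not met]
  The insurer does not carry Stage I.2.
So the policyholder prevails on this issue.
— Issue II —
At Stage II.1 the policyholder must meet the preponderance of the evidence (weight exceeds 50): on (d) the weight is 58 (the insurer's 31 is given no effect), which does exceed 50, so (d) meets the standard.
  All elements met. The burden passes to the insurer.
At Stage II.2 the insurer must meet a prima facie showing (weight exceeds 9): on (e) the weight is 4 (the policyholder's 72 is given no effect), ≤ 9, so (e) does not meet the standard; on (f) the weight is 1 (the policyholder's 54 is given no effect), ≤ 9, so (f) does not meet the standard.
  Stage II.2 not carried; the insurer fails its burden.
So the policyholder prevails on this issue.
— Issue III —
Stage III.1 (policyholder, the preponderance of the evidence, weight is at least 52): (g) 52 (insurer's 89 disregarded) ≥ 52 — meets; (h) 60 ≥ 52 — meets.
  Stage III.1 is satisfied; the onus moves to the insurer.
Stage III.2 (insurer, a clear and cogent showing, weight is at least 70): (i) 72 (policyholder's 86 disregarded) ≥ 70 — meets.
  All elements met at the final stage.
All stages carried — the insurer prevails on this issue.
Per-issue: Issue I → policyholder; Issue II → policyholder; Issue III → insurer. The policyholder must prevail on at least one issue; overall, the policyholder prevails.

policyholder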